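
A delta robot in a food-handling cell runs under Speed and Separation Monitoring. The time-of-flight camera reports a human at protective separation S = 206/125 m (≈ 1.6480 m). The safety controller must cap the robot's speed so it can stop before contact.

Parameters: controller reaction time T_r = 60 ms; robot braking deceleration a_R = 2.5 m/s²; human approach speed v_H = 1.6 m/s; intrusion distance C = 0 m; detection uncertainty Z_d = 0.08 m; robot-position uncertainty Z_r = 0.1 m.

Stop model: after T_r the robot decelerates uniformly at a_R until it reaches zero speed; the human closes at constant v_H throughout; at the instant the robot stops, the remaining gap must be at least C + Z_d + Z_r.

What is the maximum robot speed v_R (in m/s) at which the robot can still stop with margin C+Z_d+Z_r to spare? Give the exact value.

quadratic (1/5)·v² + (7/10)·v + (-343/250) = 0
  disc = (7/10)² − 4·(1/5)·(-343/250) = 3969/2500 ; √disc = 63/50
  v_R = (−(7/10) + 63/50) / (2·(1/5)) = 7/5 m/s
check:
T_s = v_R/a_R = (7/5)/(5/2) = 0.5600 s
robot in T_r: 1.4000·0.0600 = 0.0840 m
braking distance = 1.4000²/(2·2.5000) = 0.3920 m
human over T_r+T_s: 1.6000·(0.0600+0.5600) = 0.9920 m
C+Z_d+Z_r = 0.0000+0.0800+0.1000 = 0.1800 m
sum ≈ 0.0840+0.3920+0.9920+0.1800 ≈ 1.6480 m = S ✓

v_R_max = 7/5 m/s = 1.4000 m/s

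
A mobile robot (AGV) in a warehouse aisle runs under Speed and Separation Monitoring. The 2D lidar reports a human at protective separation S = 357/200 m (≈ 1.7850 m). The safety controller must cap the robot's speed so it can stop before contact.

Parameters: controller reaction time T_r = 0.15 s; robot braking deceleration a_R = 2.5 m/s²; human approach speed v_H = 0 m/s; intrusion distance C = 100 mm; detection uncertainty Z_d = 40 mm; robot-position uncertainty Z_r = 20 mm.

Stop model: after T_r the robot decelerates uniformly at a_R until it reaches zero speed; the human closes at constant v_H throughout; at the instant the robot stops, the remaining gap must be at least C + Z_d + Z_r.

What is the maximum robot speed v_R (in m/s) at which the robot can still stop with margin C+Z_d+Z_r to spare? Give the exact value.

at the boundary: (1/5)·v² + (3/20)·v + (-13/8) = 0
  disc = (3/20)² − 4·(1/5)·(-13/8) = 529/400 ; √disc = 23/20
  v_R = (−(3/20) + 23/20) / (2·(1/5)) = 5/2 m/s
check:
T_s = v_R/a_R = (5/2)/(5/2) = 1.0000 s
reaction-phase robot travel = 2.5000·0.1500 = 0.3750 m
braking distance = 2.5000²/(2·2.5000) = 1.2500 m
human closes 0.0000·1.1500 = 0.0000 m
C+Z_d+Z_r = 0.1000+0.0400+0.0200 = 0.1600 m
sum ≈ 0.3750+1.2500+0.0000+0.1600 ≈ 1.7850 m = S ✓

v_R_max = 5/2 m/s = 2.5000 m/s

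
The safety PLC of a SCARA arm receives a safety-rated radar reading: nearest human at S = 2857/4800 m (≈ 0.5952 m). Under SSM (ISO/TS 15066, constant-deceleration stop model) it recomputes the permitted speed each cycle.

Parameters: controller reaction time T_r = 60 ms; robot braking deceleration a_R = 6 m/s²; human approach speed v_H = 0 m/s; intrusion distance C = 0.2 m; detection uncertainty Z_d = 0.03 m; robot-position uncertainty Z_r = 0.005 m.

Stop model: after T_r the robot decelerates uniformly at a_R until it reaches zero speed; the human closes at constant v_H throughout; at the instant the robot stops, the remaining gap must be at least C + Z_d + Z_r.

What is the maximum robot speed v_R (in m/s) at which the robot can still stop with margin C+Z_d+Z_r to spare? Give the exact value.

v_R_max = 7/4 m/s = 1.7500 m/s

at the boundary: (1/12)·v² + (3/50)·v + (-1729/4800) = 0
  disc = (3/50)² − 4·(1/12)·(-1729/4800) = 44521/360000 ; √disc = 211/600
  v_R = (−(3/50) + 211/600) / (2·(1/12)) = 7/4 m/s
check:
T_s = v_R/a_R = (7/4)/6 = 0.2917 s
reaction-phase robot travel = 1.7500·0.0600 = 0.1050 m
robot covers 1.7500·0.2917 − ½·6.0000·0.2917² = 0.2552 m while stopping
human over T_r+T_s: 0.0000·(0.0600+0.2917) = 0.0000 m
residual clearance needed = 0.2000+0.0300+0.0050 = 0.2350 m
sum ≈ 0.1050+0.2552+0.0000+0.2350 ≈ 0.5952 m = S ✓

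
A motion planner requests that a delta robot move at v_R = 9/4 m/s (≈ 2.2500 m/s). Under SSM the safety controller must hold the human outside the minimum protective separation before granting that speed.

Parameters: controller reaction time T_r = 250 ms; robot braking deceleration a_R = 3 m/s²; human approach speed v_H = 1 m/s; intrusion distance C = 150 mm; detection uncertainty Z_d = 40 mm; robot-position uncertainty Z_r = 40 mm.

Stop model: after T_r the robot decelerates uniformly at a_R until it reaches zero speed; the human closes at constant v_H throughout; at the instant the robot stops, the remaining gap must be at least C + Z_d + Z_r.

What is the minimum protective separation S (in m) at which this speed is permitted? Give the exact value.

stop time T_s = (9/4)/3 = 0.7500 s
robot covers v_R·T_r = 2.2500·0.2500 = 0.5625 m before braking
robot covers 2.2500·0.7500 − ½·3.0000·0.7500² = 0.8438 m while stopping
human closes 1.0000·1.0000 = 1.0000 m
residual clearance needed = 0.1500+0.0400+0.0400 = 0.2300 m
S_min ≈ 0.5625+0.8438+1.0000+0.2300  ⇒  S_min = 2109/800 m

S_min = 2109/800 m = 2.6362 m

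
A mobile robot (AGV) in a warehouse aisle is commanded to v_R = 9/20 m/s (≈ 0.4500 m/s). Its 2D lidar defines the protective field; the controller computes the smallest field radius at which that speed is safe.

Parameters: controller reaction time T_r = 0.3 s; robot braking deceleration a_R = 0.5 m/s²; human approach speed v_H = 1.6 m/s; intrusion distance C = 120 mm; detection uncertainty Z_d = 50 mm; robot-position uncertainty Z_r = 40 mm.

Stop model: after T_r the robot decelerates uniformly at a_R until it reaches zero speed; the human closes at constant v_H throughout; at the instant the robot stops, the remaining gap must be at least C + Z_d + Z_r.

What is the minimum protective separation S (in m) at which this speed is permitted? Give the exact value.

stop time T_s = (9/20)/(1/2) = 0.9000 s
robot in T_r: 0.4500·0.3000 = 0.1350 m
braking distance = 0.4500²/(2·0.5000) = 0.2025 m
human closes 1.6000·1.2000 = 1.9200 m
residual clearance needed = 0.1200+0.0500+0.0400 = 0.2100 m
S_min ≈ 0.1350+0.2025+1.9200+0.2100  ⇒  S_min = 987/400 m

S_min = 987/400 m = 2.4675 m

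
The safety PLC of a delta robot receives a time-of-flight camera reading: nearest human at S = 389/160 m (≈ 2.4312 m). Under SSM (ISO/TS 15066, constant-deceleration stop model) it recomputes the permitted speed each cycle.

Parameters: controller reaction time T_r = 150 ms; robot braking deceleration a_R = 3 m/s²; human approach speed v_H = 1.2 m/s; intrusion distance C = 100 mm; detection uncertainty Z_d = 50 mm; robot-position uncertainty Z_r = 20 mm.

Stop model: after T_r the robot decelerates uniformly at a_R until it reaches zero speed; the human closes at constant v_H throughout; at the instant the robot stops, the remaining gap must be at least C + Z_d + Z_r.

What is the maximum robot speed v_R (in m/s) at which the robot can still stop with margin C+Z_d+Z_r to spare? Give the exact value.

at the boundary: (1/6)·v² + (11/20)·v + (-333/160) = 0
  disc = (11/20)² − 4·(1/6)·(-333/160) = 169/100 ; √disc = 13/10
  v_R = (−(11/20) + 13/10) / (2·(1/6)) = 9/4 m/s
check:
stop time T_s = (9/4)/3 = 0.7500 s
robot covers v_R·T_r = 2.2500·0.1500 = 0.3375 m before braking
robot covers 2.2500·0.7500 − ½·3.0000·0.7500² = 0.8438 m while stopping
human over T_r+T_s: 1.2000·(0.1500+0.7500) = 1.0800 m
residual clearance needed = 0.1000+0.0500+0.0200 = 0.1700 m
sum ≈ 0.3375+0.8438+1.0800+0.1700 ≈ 2.4312 m = S ✓

v_R_max = 9/4 m/s = 2.2500 m/s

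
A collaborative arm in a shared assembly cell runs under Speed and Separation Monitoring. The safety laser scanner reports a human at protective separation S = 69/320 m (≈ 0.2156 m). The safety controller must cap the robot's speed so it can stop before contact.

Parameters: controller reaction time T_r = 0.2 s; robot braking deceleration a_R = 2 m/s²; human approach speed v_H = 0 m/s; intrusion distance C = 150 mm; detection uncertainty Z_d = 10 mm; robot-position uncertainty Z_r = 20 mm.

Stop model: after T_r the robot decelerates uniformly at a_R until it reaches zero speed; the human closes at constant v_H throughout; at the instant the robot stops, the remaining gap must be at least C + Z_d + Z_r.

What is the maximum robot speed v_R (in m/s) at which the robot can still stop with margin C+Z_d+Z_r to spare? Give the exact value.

quadratic (1/4)·v² + (1/5)·v + (-57/1600) = 0
  disc = (1/5)² − 4·(1/4)·(-57/1600) = 121/1600 ; √disc = 11/40
  v_R = (−(1/5) + 11/40) / (2·(1/4)) = 3/20 m/s
check:
braking lasts T_s = (3/20)/2 = 0.0750 s
robot in T_r: 0.1500·0.2000 = 0.0300 m
robot covers 0.1500·0.0750 − ½·2.0000·0.0750² = 0.0056 m while stopping
human closes 0.0000·0.2750 = 0.0000 m
residual clearance needed = 0.1500+0.0100+0.0200 = 0.1800 m
sum ≈ 0.0300+0.0056+0.0000+0.1800 ≈ 0.2156 m = S ✓

v_R_max = 3/20 m/s = 0.1500 m/s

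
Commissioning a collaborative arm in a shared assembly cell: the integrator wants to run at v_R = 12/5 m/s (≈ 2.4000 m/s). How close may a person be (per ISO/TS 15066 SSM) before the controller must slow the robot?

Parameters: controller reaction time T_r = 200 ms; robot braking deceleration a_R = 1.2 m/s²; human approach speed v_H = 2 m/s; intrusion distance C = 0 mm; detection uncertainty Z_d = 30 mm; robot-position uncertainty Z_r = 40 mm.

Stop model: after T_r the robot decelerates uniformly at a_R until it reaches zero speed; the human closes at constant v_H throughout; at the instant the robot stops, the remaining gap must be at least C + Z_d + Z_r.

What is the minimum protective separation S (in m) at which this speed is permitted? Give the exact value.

braking lasts T_s = (12/5)/(6/5) = 2.0000 s
reaction-phase robot travel = 2.4000·0.2000 = 0.4800 m
robot covers 2.4000·2.0000 − ½·1.2000·2.0000² = 2.4000 m while stopping
human closes 2.0000·2.2000 = 4.4000 m
C+Z_d+Z_r = 0.0000+0.0300+0.0400 = 0.0700 m
S_min ≈ 0.4800+2.4000+4.4000+0.0700  ⇒  S_min = 147/20 m

S_min = 147/20 m = 7.3500 m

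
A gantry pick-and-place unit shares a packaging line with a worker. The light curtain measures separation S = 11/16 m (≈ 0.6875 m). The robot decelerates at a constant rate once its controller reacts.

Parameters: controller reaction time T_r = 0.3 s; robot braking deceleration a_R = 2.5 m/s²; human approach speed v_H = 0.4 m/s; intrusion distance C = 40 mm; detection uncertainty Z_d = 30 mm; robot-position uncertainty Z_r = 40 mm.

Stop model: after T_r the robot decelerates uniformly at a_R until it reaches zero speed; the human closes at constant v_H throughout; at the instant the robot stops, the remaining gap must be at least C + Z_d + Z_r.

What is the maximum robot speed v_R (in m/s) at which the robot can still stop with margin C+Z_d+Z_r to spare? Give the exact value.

v_R_max = 3/4 m/s = 0.7500 m/s

at the boundary: (1/5)·v² + (23/50)·v + (-183/400) = 0
  disc = (23/50)² − 4·(1/5)·(-183/400) = 361/625 ; √disc = 19/25
  v_R = (−(23/50) + 19/25) / (2·(1/5)) = 3/4 m/s
check:
stop time T_s = (3/4)/(5/2) = 0.3000 s
robot covers v_R·T_r = 0.7500·0.3000 = 0.2250 m before braking
braking distance = 0.7500²/(2·2.5000) = 0.1125 m
person approaches 0.4000·(0.3000+0.3000) = 0.2400 m
C+Z_d+Z_r = 0.0400+0.0300+0.0400 = 0.1100 m
sum ≈ 0.2250+0.1125+0.2400+0.1100 ≈ 0.6875 m = S ✓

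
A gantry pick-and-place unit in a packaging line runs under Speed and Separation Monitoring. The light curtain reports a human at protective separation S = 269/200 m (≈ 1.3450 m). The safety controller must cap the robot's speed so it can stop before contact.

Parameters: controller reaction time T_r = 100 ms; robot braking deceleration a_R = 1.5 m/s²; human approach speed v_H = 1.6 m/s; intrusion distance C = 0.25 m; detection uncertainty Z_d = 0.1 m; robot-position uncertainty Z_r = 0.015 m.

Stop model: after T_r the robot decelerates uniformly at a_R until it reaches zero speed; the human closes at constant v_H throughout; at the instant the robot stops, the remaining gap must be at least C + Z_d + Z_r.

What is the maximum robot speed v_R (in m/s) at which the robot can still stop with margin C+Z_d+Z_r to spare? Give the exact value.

quadratic (1/3)·v² + (7/6)·v + (-41/50) = 0
  disc = (7/6)² − 4·(1/3)·(-41/50) = 2209/900 ; √disc = 47/30
  v_R = (−(7/6) + 47/30) / (2·(1/3)) = 3/5 m/s
check:
stop time T_s = (3/5)/(3/2) = 0.4000 s
robot covers v_R·T_r = 0.6000·0.1000 = 0.0600 m before braking
robot under decel: 0.6000²/(2·1.5000) = 0.1200 m
human over T_r+T_s: 1.6000·(0.1000+0.4000) = 0.8000 m
C+Z_d+Z_r = 0.2500+0.1000+0.0150 = 0.3650 m
sum ≈ 0.0600+0.1200+0.8000+0.3650 ≈ 1.3450 m = S ✓

v_R_max = 3/5 m/s = 0.6000 m/s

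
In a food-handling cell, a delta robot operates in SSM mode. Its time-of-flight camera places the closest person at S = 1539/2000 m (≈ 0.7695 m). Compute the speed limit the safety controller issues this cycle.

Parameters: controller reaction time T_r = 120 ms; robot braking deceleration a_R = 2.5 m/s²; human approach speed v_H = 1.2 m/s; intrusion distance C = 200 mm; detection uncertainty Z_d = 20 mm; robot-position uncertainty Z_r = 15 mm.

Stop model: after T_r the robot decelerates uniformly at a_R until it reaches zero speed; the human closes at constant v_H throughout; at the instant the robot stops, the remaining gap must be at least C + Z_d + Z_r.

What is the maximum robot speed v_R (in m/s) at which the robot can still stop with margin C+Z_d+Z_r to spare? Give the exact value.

collect terms ⇒ (1/5)·v_R² + (3/5)·v_R + (-781/2000) = 0
  disc = (3/5)² − 4·(1/5)·(-781/2000) = 1681/2500 ; √disc = 41/50
  v_R = (−(3/5) + 41/50) / (2·(1/5)) = 11/20 m/s
check:
stop time T_s = (11/20)/(5/2) = 0.2200 s
robot in T_r: 0.5500·0.1200 = 0.0660 m
robot under decel: 0.5500²/(2·2.5000) = 0.0605 m
person approaches 1.2000·(0.1200+0.2200) = 0.4080 m
residual clearance needed = 0.2000+0.0200+0.0150 = 0.2350 m
sum ≈ 0.0660+0.0605+0.4080+0.2350 ≈ 0.7695 m = S ✓

v_R_max = 11/20 m/s = 0.5500 m/s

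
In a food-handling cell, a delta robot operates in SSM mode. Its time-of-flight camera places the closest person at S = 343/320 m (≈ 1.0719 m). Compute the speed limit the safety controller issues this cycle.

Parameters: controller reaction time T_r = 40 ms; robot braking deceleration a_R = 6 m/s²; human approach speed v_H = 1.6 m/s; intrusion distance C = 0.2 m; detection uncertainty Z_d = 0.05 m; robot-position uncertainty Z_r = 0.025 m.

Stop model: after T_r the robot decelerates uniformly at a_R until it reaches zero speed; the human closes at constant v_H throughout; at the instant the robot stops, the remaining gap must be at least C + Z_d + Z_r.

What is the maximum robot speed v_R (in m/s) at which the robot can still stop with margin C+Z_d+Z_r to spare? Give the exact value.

collect terms ⇒ (1/12)·v_R² + (23/75)·v_R + (-5863/8000) = 0
  disc = (23/75)² − 4·(1/12)·(-5863/8000) = 121801/360000 ; √disc = 349/600
  v_R = (−(23/75) + 349/600) / (2·(1/12)) = 33/20 m/s
check:
stop time T_s = (33/20)/6 = 0.2750 s
robot covers v_R·T_r = 1.6500·0.0400 = 0.0660 m before braking
braking distance = 1.6500²/(2·6.0000) = 0.2269 m
human over T_r+T_s: 1.6000·(0.0400+0.2750) = 0.5040 m
C+Z_d+Z_r = 0.2000+0.0500+0.0250 = 0.2750 m
sum ≈ 0.0660+0.2269+0.5040+0.2750 ≈ 1.0719 m = S ✓

v_R_max = 33/20 m/s = 1.6500 m/s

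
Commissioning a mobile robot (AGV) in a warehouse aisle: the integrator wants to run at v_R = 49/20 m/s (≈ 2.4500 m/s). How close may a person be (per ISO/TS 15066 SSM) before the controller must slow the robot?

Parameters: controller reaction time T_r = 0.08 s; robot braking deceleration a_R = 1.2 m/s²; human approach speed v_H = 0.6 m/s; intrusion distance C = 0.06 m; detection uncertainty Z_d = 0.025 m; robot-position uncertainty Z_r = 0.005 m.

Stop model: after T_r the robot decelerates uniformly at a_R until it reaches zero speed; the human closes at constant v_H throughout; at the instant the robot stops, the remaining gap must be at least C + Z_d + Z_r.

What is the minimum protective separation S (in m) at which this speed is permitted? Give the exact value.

T_s = v_R/a_R = (49/20)/(6/5) = 2.0417 s
robot in T_r: 2.4500·0.0800 = 0.1960 m
braking distance = 2.4500²/(2·1.2000) = 2.5010 m
person approaches 0.6000·(0.0800+2.0417) = 1.2730 m
C+Z_d+Z_r = 0.0600+0.0250+0.0050 = 0.0900 m
S_min ≈ 0.1960+2.5010+1.2730+0.0900  ⇒  S_min = 97441/24000 m

S_min = 97441/24000 m = 4.0600 m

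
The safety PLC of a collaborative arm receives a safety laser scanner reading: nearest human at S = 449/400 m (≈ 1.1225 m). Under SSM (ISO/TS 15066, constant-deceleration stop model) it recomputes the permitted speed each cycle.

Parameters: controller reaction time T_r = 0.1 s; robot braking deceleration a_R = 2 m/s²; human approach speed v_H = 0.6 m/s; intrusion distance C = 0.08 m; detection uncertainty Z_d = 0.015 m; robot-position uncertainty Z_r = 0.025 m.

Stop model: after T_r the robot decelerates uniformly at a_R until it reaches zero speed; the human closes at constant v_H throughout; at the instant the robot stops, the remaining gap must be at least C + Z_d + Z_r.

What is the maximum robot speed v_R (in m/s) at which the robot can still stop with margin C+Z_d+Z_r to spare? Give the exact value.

at the boundary: (1/4)·v² + (2/5)·v + (-377/400) = 0
  disc = (2/5)² − 4·(1/4)·(-377/400) = 441/400 ; √disc = 21/20
  v_R = (−(2/5) + 21/20) / (2·(1/4)) = 13/10 m/s
check:
T_s = v_R/a_R = (13/10)/2 = 0.6500 s
robot in T_r: 1.3000·0.1000 = 0.1300 m
robot covers 1.3000·0.6500 − ½·2.0000·0.6500² = 0.4225 m while stopping
person approaches 0.6000·(0.1000+0.6500) = 0.4500 m
C+Z_d+Z_r = 0.0800+0.0150+0.0250 = 0.1200 m
sum ≈ 0.1300+0.4225+0.4500+0.1200 ≈ 1.1225 m = S ✓

v_R_max = 13/10 m/s = 1.3000 m/s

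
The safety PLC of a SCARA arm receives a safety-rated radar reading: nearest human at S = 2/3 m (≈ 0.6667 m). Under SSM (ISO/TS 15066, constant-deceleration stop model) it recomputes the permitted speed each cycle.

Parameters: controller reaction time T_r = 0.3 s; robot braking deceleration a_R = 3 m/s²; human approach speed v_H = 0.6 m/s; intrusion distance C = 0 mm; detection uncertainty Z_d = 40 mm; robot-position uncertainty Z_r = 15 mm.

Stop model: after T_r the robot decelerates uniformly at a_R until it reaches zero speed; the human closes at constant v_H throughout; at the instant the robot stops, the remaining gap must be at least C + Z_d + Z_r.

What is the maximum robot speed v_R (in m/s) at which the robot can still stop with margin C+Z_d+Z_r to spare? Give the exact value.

quadratic (1/6)·v² + (1/2)·v + (-259/600) = 0
  disc = (1/2)² − 4·(1/6)·(-259/600) = 121/225 ; √disc = 11/15
  v_R = (−(1/2) + 11/15) / (2·(1/6)) = 7/10 m/s
check:
stop time T_s = (7/10)/3 = 0.2333 s
reaction-phase robot travel = 0.7000·0.3000 = 0.2100 m
robot under decel: 0.7000²/(2·3.0000) = 0.0817 m
human closes 0.6000·0.5333 = 0.3200 m
residual clearance needed = 0.0000+0.0400+0.0150 = 0.0550 m
sum ≈ 0.2100+0.0817+0.3200+0.0550 ≈ 0.6667 m = S ✓

v_R_max = 7/10 m/s = 0.7000 m/s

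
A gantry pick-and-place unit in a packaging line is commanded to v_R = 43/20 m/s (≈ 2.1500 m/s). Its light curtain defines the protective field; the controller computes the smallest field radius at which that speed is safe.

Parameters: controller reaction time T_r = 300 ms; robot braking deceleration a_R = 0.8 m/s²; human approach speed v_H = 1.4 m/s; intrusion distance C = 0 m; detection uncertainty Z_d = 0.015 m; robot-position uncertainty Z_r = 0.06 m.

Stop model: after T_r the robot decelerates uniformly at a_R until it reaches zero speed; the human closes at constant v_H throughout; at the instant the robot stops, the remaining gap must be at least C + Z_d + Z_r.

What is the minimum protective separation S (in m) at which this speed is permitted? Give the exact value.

S_min = 24933/3200 m = 7.7916 m

braking lasts T_s = (43/20)/(4/5) = 2.6875 s
robot covers v_R·T_r = 2.1500·0.3000 = 0.6450 m before braking
robot under decel: 2.1500²/(2·0.8000) = 2.8891 m
human over T_r+T_s: 1.4000·(0.3000+2.6875) = 4.1825 m
margins: 0.0000+0.0150+0.0600 = 0.0750 m
S_min ≈ 0.6450+2.8891+4.1825+0.0750  ⇒  S_min = 24933/3200 m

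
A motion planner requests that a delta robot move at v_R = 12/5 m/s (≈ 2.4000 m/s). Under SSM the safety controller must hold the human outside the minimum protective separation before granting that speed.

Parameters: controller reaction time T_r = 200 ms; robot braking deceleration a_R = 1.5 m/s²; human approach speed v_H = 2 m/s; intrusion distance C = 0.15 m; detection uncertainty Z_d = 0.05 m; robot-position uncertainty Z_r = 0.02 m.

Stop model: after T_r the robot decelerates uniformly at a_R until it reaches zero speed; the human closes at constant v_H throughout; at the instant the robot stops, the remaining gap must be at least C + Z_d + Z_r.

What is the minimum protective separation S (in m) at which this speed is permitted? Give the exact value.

braking lasts T_s = (12/5)/(3/2) = 1.6000 s
robot covers v_R·T_r = 2.4000·0.2000 = 0.4800 m before braking
robot covers 2.4000·1.6000 − ½·1.5000·1.6000² = 1.9200 m while stopping
human closes 2.0000·1.8000 = 3.6000 m
C+Z_d+Z_r = 0.1500+0.0500+0.0200 = 0.2200 m
S_min ≈ 0.4800+1.9200+3.6000+0.2200  ⇒  S_min = 311/50 m

S_min = 311/50 m = 6.2200 m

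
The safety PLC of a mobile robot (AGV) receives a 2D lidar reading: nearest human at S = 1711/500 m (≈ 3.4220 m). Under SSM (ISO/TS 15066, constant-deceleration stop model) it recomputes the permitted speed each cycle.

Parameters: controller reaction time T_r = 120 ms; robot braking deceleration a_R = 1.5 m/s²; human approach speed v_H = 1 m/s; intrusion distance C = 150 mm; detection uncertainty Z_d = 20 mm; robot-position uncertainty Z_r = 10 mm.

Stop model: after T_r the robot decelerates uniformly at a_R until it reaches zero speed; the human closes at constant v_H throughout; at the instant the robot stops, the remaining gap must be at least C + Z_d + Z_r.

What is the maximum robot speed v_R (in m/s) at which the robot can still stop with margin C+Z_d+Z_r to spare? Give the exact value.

v_R_max = 21/10 m/s = 2.1000 m/s

at the boundary: (1/3)·v² + (59/75)·v + (-1561/500) = 0
  disc = (59/75)² − 4·(1/3)·(-1561/500) = 26896/5625 ; √disc = 164/75
  v_R = (−(59/75) + 164/75) / (2·(1/3)) = 21/10 m/s
check:
T_s = v_R/a_R = (21/10)/(3/2) = 1.4000 s
robot covers v_R·T_r = 2.1000·0.1200 = 0.2520 m before braking
robot covers 2.1000·1.4000 − ½·1.5000·1.4000² = 1.4700 m while stopping
human over T_r+T_s: 1.0000·(0.1200+1.4000) = 1.5200 m
C+Z_d+Z_r = 0.1500+0.0200+0.0100 = 0.1800 m
sum ≈ 0.2520+1.4700+1.5200+0.1800 ≈ 3.4220 m = S ✓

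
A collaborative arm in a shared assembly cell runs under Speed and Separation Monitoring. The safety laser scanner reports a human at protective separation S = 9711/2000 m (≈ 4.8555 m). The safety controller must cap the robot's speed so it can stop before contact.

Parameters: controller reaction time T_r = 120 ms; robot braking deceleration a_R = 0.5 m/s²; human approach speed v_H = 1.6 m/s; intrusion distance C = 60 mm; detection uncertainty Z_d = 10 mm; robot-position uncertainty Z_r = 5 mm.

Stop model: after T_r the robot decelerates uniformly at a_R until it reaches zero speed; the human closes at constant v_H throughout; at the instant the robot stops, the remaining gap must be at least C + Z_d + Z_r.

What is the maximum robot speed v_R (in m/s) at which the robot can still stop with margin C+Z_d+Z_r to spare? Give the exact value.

v_R_max = 21/20 m/s = 1.0500 m/s

quadratic (1)·v² + (83/25)·v + (-9177/2000) = 0
  disc = (83/25)² − 4·(1)·(-9177/2000) = 73441/2500 ; √disc = 271/50
  v_R = (−(83/25) + 271/50) / (2·(1)) = 21/20 m/s
check:
braking lasts T_s = (21/20)/(1/2) = 2.1000 s
robot covers v_R·T_r = 1.0500·0.1200 = 0.1260 m before braking
robot covers 1.0500·2.1000 − ½·0.5000·2.1000² = 1.1025 m while stopping
human over T_r+T_s: 1.6000·(0.1200+2.1000) = 3.5520 m
margins: 0.0600+0.0100+0.0050 = 0.0750 m
sum ≈ 0.1260+1.1025+3.5520+0.0750 ≈ 4.8555 m = S ✓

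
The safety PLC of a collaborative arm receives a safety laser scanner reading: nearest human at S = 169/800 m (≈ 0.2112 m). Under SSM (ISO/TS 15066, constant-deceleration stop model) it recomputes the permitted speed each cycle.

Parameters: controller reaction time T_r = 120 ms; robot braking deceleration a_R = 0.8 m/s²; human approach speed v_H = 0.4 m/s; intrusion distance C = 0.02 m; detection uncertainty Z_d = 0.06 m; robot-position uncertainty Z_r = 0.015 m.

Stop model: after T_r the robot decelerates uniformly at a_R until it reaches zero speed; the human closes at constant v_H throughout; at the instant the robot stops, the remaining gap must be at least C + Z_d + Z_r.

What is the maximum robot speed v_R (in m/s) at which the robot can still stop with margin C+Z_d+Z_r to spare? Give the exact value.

v_R_max = 1/10 m/s = 0.1000 m/s

collect terms ⇒ (5/8)·v_R² + (31/50)·v_R + (-273/4000) = 0
  disc = (31/50)² − 4·(5/8)·(-273/4000) = 22201/40000 ; √disc = 149/200
  v_R = (−(31/50) + 149/200) / (2·(5/8)) = 1/10 m/s
check:
braking lasts T_s = (1/10)/(4/5) = 0.1250 s
robot covers v_R·T_r = 0.1000·0.1200 = 0.0120 m before braking
robot covers 0.1000·0.1250 − ½·0.8000·0.1250² = 0.0063 m while stopping
human closes 0.4000·0.2450 = 0.0980 m
margins: 0.0200+0.0600+0.0150 = 0.0950 m
sum ≈ 0.0120+0.0063+0.0980+0.0950 ≈ 0.2112 m = S ✓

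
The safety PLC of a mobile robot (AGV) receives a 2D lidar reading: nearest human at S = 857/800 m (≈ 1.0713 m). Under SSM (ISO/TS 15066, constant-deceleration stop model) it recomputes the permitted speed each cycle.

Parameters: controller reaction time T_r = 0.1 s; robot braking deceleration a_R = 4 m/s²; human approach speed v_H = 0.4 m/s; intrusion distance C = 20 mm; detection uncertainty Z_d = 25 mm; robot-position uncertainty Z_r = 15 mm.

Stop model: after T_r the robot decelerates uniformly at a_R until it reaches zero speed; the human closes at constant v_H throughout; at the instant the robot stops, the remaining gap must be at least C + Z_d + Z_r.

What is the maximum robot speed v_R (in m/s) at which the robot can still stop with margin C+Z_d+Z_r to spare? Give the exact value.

quadratic (1/8)·v² + (1/5)·v + (-777/800) = 0
  disc = (1/5)² − 4·(1/8)·(-777/800) = 841/1600 ; √disc = 29/40
  v_R = (−(1/5) + 29/40) / (2·(1/8)) = 21/10 m/s
check:
T_s = v_R/a_R = (21/10)/4 = 0.5250 s
robot in T_r: 2.1000·0.1000 = 0.2100 m
braking distance = 2.1000²/(2·4.0000) = 0.5513 m
person approaches 0.4000·(0.1000+0.5250) = 0.2500 m
C+Z_d+Z_r = 0.0200+0.0250+0.0150 = 0.0600 m
sum ≈ 0.2100+0.5513+0.2500+0.0600 ≈ 1.0713 m = S ✓

v_R_max = 21/10 m/s = 2.1000 m/s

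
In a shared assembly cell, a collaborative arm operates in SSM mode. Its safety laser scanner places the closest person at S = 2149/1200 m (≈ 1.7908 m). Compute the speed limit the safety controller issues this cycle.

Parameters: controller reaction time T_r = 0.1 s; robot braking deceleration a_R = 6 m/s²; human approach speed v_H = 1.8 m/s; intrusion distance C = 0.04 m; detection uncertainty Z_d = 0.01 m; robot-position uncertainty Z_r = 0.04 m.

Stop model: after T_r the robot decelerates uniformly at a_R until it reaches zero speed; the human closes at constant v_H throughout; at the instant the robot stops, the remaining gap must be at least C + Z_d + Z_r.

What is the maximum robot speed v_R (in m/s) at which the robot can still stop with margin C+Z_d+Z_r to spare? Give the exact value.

collect terms ⇒ (1/12)·v_R² + (2/5)·v_R + (-73/48) = 0
  disc = (2/5)² − 4·(1/12)·(-73/48) = 2401/3600 ; √disc = 49/60
  v_R = (−(2/5) + 49/60) / (2·(1/12)) = 5/2 m/s
check:
stop time T_s = (5/2)/6 = 0.4167 s
robot covers v_R·T_r = 2.5000·0.1000 = 0.2500 m before braking
robot under decel: 2.5000²/(2·6.0000) = 0.5208 m
person approaches 1.8000·(0.1000+0.4167) = 0.9300 m
C+Z_d+Z_r = 0.0400+0.0100+0.0400 = 0.0900 m
sum ≈ 0.2500+0.5208+0.9300+0.0900 ≈ 1.7908 m = S ✓

v_R_max = 5/2 m/s = 2.5000 m/s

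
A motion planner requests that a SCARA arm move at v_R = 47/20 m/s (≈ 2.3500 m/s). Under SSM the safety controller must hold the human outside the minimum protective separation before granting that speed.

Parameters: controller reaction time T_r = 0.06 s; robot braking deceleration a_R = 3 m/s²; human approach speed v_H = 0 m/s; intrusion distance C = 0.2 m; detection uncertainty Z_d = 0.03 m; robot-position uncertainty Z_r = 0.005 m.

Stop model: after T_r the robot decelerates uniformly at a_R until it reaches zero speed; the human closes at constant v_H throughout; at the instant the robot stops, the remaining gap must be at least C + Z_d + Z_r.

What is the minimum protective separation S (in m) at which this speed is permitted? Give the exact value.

S_min = 15557/12000 m = 1.2964 m

braking lasts T_s = (47/20)/3 = 0.7833 s
robot in T_r: 2.3500·0.0600 = 0.1410 m
robot covers 2.3500·0.7833 − ½·3.0000·0.7833² = 0.9204 m while stopping
human closes 0.0000·0.8433 = 0.0000 m
residual clearance needed = 0.2000+0.0300+0.0050 = 0.2350 m
S_min ≈ 0.1410+0.9204+0.0000+0.2350  ⇒  S_min = 15557/12000 m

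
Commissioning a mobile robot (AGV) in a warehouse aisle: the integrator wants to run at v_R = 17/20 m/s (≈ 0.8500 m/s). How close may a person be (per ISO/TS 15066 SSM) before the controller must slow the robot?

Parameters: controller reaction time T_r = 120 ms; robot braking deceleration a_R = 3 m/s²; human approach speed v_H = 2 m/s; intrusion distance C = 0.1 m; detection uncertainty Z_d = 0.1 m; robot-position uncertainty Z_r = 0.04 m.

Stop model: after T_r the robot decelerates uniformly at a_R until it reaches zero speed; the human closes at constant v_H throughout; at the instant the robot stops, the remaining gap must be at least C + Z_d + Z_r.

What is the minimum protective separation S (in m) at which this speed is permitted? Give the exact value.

S_min = 15229/12000 m = 1.2691 m

stop time T_s = (17/20)/3 = 0.2833 s
reaction-phase robot travel = 0.8500·0.1200 = 0.1020 m
robot covers 0.8500·0.2833 − ½·3.0000·0.2833² = 0.1204 m while stopping
person approaches 2.0000·(0.1200+0.2833) = 0.8067 m
residual clearance needed = 0.1000+0.1000+0.0400 = 0.2400 m
S_min ≈ 0.1020+0.1204+0.8067+0.2400  ⇒  S_min = 15229/12000 m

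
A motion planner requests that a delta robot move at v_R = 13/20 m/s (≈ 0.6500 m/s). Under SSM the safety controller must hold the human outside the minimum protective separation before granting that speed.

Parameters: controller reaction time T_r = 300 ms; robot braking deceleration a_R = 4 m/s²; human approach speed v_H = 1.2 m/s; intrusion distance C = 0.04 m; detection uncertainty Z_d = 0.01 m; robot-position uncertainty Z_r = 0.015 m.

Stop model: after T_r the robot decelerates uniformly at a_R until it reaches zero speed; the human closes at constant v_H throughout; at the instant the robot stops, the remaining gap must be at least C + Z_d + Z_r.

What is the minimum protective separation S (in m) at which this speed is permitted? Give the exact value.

S_min = 2777/3200 m = 0.8678 m

stop time T_s = (13/20)/4 = 0.1625 s
robot covers v_R·T_r = 0.6500·0.3000 = 0.1950 m before braking
robot under decel: 0.6500²/(2·4.0000) = 0.0528 m
person approaches 1.2000·(0.3000+0.1625) = 0.5550 m
C+Z_d+Z_r = 0.0400+0.0100+0.0150 = 0.0650 m
S_min ≈ 0.1950+0.0528+0.5550+0.0650  ⇒  S_min = 2777/3200 m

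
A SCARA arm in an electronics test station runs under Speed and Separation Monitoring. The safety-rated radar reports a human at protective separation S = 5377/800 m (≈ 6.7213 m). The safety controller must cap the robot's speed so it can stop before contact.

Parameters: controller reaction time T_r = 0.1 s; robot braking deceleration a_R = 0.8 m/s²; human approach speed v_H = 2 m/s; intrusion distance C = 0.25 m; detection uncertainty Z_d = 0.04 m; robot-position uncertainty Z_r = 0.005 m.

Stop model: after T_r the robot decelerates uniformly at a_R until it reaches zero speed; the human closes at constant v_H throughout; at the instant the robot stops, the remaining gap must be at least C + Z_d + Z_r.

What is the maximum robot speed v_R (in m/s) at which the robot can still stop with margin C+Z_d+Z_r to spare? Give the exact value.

collect terms ⇒ (5/8)·v_R² + (13/5)·v_R + (-4981/800) = 0
  disc = (13/5)² − 4·(5/8)·(-4981/800) = 35721/1600 ; √disc = 189/40
  v_R = (−(13/5) + 189/40) / (2·(5/8)) = 17/10 m/s
check:
braking lasts T_s = (17/10)/(4/5) = 2.1250 s
robot covers v_R·T_r = 1.7000·0.1000 = 0.1700 m before braking
robot covers 1.7000·2.1250 − ½·0.8000·2.1250² = 1.8062 m while stopping
human over T_r+T_s: 2.0000·(0.1000+2.1250) = 4.4500 m
margins: 0.2500+0.0400+0.0050 = 0.2950 m
sum ≈ 0.1700+1.8062+4.4500+0.2950 ≈ 6.7213 m = S ✓

v_R_max = 17/10 m/s = 1.7000 m/s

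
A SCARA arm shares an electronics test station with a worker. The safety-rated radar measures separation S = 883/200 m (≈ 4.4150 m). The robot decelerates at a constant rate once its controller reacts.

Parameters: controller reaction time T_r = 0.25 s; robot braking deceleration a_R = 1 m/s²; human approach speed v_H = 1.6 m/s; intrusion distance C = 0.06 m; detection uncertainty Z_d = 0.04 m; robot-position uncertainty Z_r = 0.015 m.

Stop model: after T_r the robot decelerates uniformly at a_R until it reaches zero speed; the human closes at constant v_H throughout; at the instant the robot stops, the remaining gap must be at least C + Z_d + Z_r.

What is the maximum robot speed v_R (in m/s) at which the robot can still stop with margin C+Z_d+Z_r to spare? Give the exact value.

v_R_max = 3/2 m/s = 1.5000 m/s

collect terms ⇒ (1/2)·v_R² + (37/20)·v_R + (-39/10) = 0
  disc = (37/20)² − 4·(1/2)·(-39/10) = 4489/400 ; √disc = 67/20
  v_R = (−(37/20) + 67/20) / (2·(1/2)) = 3/2 m/s
check:
stop time T_s = (3/2)/1 = 1.5000 s
reaction-phase robot travel = 1.5000·0.2500 = 0.3750 m
robot covers 1.5000·1.5000 − ½·1.0000·1.5000² = 1.1250 m while stopping
human closes 1.6000·1.7500 = 2.8000 m
C+Z_d+Z_r = 0.0600+0.0400+0.0150 = 0.1150 m
sum ≈ 0.3750+1.1250+2.8000+0.1150 ≈ 4.4150 m = S ✓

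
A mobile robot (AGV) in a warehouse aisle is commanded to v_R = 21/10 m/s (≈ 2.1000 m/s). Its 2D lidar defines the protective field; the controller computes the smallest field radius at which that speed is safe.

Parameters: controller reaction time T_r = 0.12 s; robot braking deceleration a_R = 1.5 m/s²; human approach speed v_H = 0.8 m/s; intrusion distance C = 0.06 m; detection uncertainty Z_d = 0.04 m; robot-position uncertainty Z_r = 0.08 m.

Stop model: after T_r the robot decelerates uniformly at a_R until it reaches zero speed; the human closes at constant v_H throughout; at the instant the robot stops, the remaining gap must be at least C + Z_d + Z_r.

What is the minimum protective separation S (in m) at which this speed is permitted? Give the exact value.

T_s = v_R/a_R = (21/10)/(3/2) = 1.4000 s
reaction-phase robot travel = 2.1000·0.1200 = 0.2520 m
robot under decel: 2.1000²/(2·1.5000) = 1.4700 m
human closes 0.8000·1.5200 = 1.2160 m
C+Z_d+Z_r = 0.0600+0.0400+0.0800 = 0.1800 m
S_min ≈ 0.2520+1.4700+1.2160+0.1800  ⇒  S_min = 1559/500 m

S_min = 1559/500 m = 3.1180 m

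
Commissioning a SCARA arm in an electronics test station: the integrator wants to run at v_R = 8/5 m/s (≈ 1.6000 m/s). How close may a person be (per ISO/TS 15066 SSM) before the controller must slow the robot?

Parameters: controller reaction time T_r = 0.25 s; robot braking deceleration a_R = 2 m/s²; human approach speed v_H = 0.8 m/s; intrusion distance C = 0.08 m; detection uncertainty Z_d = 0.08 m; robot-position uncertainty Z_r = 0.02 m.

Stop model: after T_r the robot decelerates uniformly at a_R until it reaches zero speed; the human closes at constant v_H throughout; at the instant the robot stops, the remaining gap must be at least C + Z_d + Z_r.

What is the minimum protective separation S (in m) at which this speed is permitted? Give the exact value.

S_min = 103/50 m = 2.0600 m

braking lasts T_s = (8/5)/2 = 0.8000 s
robot in T_r: 1.6000·0.2500 = 0.4000 m
robot covers 1.6000·0.8000 − ½·2.0000·0.8000² = 0.6400 m while stopping
person approaches 0.8000·(0.2500+0.8000) = 0.8400 m
C+Z_d+Z_r = 0.0800+0.0800+0.0200 = 0.1800 m
S_min ≈ 0.4000+0.6400+0.8400+0.1800  ⇒  S_min = 103/50 m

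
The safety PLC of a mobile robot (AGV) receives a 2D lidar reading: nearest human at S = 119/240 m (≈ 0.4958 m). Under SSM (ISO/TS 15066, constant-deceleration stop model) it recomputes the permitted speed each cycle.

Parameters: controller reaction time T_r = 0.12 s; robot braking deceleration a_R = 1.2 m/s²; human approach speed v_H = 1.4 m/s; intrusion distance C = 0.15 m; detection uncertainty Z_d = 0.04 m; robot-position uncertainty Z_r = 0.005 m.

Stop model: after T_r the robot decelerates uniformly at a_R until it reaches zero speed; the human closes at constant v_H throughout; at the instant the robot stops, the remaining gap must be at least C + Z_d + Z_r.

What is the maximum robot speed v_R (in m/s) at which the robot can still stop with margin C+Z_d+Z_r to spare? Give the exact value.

v_R_max = 1/10 m/s = 0.1000 m/s

at the boundary: (5/12)·v² + (193/150)·v + (-797/6000) = 0
  disc = (193/150)² − 4·(5/12)·(-797/6000) = 18769/10000 ; √disc = 137/100
  v_R = (−(193/150) + 137/100) / (2·(5/12)) = 1/10 m/s
check:
braking lasts T_s = (1/10)/(6/5) = 0.0833 s
reaction-phase robot travel = 0.1000·0.1200 = 0.0120 m
robot covers 0.1000·0.0833 − ½·1.2000·0.0833² = 0.0042 m while stopping
human closes 1.4000·0.2033 = 0.2847 m
margins: 0.1500+0.0400+0.0050 = 0.1950 m
sum ≈ 0.0120+0.0042+0.2847+0.1950 ≈ 0.4958 m = S ✓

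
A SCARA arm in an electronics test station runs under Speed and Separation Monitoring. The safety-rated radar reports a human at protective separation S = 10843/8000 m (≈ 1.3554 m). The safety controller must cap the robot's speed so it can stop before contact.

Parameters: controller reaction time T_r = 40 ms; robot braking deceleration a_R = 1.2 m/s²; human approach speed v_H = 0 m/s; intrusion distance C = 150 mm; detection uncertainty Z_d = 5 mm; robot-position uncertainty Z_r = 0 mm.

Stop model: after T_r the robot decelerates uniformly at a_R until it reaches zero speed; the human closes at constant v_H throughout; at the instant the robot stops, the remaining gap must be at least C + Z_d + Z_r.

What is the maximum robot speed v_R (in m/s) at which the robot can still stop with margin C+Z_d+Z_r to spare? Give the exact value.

quadratic (5/12)·v² + (1/25)·v + (-9603/8000) = 0
  disc = (1/25)² − 4·(5/12)·(-9603/8000) = 80089/40000 ; √disc = 283/200
  v_R = (−(1/25) + 283/200) / (2·(5/12)) = 33/20 m/s
check:
braking lasts T_s = (33/20)/(6/5) = 1.3750 s
reaction-phase robot travel = 1.6500·0.0400 = 0.0660 m
braking distance = 1.6500²/(2·1.2000) = 1.1344 m
person approaches 0.0000·(0.0400+1.3750) = 0.0000 m
C+Z_d+Z_r = 0.1500+0.0050+0.0000 = 0.1550 m
sum ≈ 0.0660+1.1344+0.0000+0.1550 ≈ 1.3554 m = S ✓

v_R_max = 33/20 m/s = 1.6500 m/s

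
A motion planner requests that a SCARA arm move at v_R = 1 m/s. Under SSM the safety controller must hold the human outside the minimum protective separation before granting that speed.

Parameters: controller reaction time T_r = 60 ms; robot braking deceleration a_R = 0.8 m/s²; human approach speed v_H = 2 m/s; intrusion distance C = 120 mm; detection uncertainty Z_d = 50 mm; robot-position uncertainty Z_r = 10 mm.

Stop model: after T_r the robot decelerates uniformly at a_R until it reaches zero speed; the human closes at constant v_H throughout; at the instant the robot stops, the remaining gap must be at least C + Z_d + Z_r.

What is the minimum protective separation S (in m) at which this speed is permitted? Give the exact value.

T_s = v_R/a_R = 1/(4/5) = 1.2500 s
robot in T_r: 1.0000·0.0600 = 0.0600 m
braking distance = 1.0000²/(2·0.8000) = 0.6250 m
person approaches 2.0000·(0.0600+1.2500) = 2.6200 m
margins: 0.1200+0.0500+0.0100 = 0.1800 m
S_min ≈ 0.0600+0.6250+2.6200+0.1800  ⇒  S_min = 697/200 m

S_min = 697/200 m = 3.4850 m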